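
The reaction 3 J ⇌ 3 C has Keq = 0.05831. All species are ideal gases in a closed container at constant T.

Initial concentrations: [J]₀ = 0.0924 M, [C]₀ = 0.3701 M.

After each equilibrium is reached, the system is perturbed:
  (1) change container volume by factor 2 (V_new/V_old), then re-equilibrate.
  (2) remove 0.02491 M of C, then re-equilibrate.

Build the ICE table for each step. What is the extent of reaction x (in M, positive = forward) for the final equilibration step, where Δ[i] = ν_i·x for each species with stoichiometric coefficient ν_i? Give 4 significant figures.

Q₀ = 64.26 vs Keq = 0.05831 ⇒ Q>K, reverse
Step 1:
                   J          C
  init        0.0924     0.3701
  Δ           0.2409    -0.2409
  eq          0.3333     0.1292
  solve Keq expr → x = -0.08029; check Q = 0.05831
Then change container volume by factor 2 (V_new/V_old).
Step 2:
                   J          C
  init        0.1666    0.06462
  Δ                0          0
  eq          0.1666    0.06462
  solve Keq expr → x = 0; check Q = 0.05831
Then remove 0.02491 M of C.
Step 3:
                   J          C
  init        0.1666    0.03971
  Δ         -0.01795    0.01795
  eq          0.1487    0.05766
  solve Keq expr → x = 0.005983; check Q = 0.05831

x = 0.005983 M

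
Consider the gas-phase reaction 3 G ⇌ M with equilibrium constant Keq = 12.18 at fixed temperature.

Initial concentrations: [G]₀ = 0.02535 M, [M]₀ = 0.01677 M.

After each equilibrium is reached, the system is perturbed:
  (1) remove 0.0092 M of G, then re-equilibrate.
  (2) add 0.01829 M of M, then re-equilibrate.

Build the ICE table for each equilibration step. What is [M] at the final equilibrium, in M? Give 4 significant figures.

Q₀ = 1029 vs Keq = 12.18 ⇒ Q>K, reverse
Step 1:
                    G           M
  init        0.02535     0.01677
  Δ           0.04008    -0.01336
  eq          0.06543    0.003411
  solve Keq expr → x = -0.01336; check Q = 12.18
Then remove 0.0092 M of G.
Step 2:
                    G           M
  init        0.05623    0.003411
  Δ          0.002741 -9.1378e-04
  eq          0.05897    0.002497
  solve Keq expr → x = -9.1378e-04; check Q = 12.18
Then add 0.01829 M of M.
Step 3:
                    G           M
  init        0.05897     0.02079
  Δ           0.03349    -0.01116
  eq          0.09245    0.009625
  solve Keq expr → x = -0.01116; check Q = 12.18

[M]_eq = 0.009625 M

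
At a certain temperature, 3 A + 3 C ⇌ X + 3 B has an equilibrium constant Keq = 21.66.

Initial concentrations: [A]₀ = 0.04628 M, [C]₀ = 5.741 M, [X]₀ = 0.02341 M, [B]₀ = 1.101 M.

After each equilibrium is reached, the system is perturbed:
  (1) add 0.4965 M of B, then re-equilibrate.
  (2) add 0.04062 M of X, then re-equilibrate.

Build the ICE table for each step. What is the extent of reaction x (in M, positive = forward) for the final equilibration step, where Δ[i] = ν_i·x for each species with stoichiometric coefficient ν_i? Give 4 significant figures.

Q₀ = 1.666 vs Keq = 21.66 ⇒ Q<K, forward
Step 1:
                   A          C          X          B
  I          0.04628      5.741    0.02341      1.101
  C         -0.02401   -0.02401   0.008002    0.02401
  E          0.02227      5.717    0.03141      1.125
  solve Keq expr → x = 0.008002; check Q = 21.66
Then add 0.4965 M of B.
Step 2:
                   A          C          X          B
  I          0.02227      5.717    0.03141      1.622
  C          0.00861    0.00861   -0.00287   -0.00861
  E          0.03088      5.726    0.02854      1.613
  solve Keq expr → x = -0.00287; check Q = 21.66
Then add 0.04062 M of X.
Step 3:
                   A          C          X          B
  I          0.03088      5.726    0.06916      1.613
  C         0.009634   0.009634  -0.003211  -0.009634
  E          0.04052      5.735    0.06595      1.603
  solve Keq expr → x = -0.003211; check Q = 21.66

x = -0.003211 M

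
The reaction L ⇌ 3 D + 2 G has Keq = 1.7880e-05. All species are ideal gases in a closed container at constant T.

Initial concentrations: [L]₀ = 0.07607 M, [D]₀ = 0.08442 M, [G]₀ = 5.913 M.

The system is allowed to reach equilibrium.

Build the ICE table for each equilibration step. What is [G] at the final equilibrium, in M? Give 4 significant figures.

Q₀ = 0.2765 vs Keq = 1.7880e-05 ⇒ Q>K, reverse
Step 1:
                    L           D           G
  init        0.07607     0.08442       5.913
  Δ           0.02688    -0.08065    -0.05377
  eq            0.103    0.003771       5.859
  solve Keq expr → x = -0.02688; check Q = 1.7880e-05

[G]_eq = 5.859 M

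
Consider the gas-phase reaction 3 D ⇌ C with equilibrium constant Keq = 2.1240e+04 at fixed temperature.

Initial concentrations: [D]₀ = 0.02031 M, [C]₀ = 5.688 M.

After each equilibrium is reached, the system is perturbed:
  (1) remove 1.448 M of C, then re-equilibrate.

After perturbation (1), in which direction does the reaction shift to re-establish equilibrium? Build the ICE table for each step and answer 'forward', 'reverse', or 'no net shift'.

Direction: forward

Q₀ = 6.7894e+05 vs Keq = 2.1240e+04 ⇒ Q>K, reverse
Step 1:
                  D         C
  Initial   0.02031     5.688
  Change    0.04409   -0.0147
  Equil      0.0644     5.673
  solve Keq expr → x = -0.0147; check Q = 2.1240e+04
Then remove 1.448 M of C.
Step 2:
                  D         C
  Initial    0.0644     4.225
  Change  -0.006016  0.002005
  Equil     0.05839     4.227
  solve Keq expr → x = 0.002005; check Q = 2.1240e+04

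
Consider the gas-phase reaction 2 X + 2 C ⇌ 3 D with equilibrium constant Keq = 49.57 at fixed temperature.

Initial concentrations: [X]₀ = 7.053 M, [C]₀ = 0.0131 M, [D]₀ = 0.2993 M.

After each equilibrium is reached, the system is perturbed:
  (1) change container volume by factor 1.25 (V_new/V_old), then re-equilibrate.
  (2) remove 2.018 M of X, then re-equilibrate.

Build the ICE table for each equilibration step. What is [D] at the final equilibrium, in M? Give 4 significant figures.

[D]_eq = 0.2479 M

Q₀ = 3.141 vs Keq = 49.57 ⇒ Q<K, forward
Step 1:
                   X          C          D
  init         7.053     0.0131     0.2993
  Δ        -0.009558  -0.009558    0.01434
  eq           7.043   0.003542     0.3136
  solve Keq expr → x = 0.004779; check Q = 49.57
Then change container volume by factor 1.25 (V_new/V_old).
Step 2:
                   X          C          D
  init         5.635   0.002834     0.2509
  Δ       3.2505e-04 3.2505e-04 -4.8757e-04
  eq           5.635   0.003159     0.2504
  solve Keq expr → x = -1.6252e-04; check Q = 49.57
Then remove 2.018 M of X.
Step 3:
                   X          C          D
  init         3.617   0.003159     0.2504
  Δ         0.001686   0.001686  -0.002528
  eq           3.619   0.004844     0.2479
  solve Keq expr → x = -8.4282e-04; check Q = 49.57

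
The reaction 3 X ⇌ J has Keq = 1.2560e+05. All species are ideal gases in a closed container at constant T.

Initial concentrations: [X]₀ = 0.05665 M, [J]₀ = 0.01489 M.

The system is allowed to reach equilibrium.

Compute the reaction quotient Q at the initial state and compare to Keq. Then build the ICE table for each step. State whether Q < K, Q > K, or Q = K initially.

Q₀ = 81.9; Q < K (proceeds forward)

Q₀ = 81.9 vs Keq = 1.2560e+05 ⇒ Q<K, forward
Step 1:
                  X         J
  Initial   0.05665   0.01489
  Change   -0.05033   0.01678
  Equil    0.006317   0.03167
  solve Keq expr → x = 0.01678; check Q = 1.2560e+05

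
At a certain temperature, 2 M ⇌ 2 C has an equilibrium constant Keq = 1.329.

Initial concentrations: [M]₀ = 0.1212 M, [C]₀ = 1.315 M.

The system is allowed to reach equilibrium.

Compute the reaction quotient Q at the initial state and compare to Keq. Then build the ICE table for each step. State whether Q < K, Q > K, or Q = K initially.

Q₀ = 117.7; Q > K (proceeds reverse)

Q₀ = 117.7 vs Keq = 1.329 ⇒ Q>K, reverse
Step 1:
                  M         C
  init       0.1212     1.315
  Δ          0.5459   -0.5459
  eq         0.6671    0.7691
  solve Keq expr → x = -0.273; check Q = 1.329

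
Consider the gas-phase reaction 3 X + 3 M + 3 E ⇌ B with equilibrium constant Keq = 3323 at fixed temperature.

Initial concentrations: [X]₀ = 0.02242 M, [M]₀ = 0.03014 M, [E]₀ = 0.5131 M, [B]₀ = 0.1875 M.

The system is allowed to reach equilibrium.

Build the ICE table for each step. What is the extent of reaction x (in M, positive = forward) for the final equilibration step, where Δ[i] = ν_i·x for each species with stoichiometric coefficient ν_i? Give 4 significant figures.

Q₀ = 4.4984e+09 vs Keq = 3323 ⇒ Q>K, reverse
Step 1:
                    X           M           E           B
  Initial     0.02242     0.03014      0.5131      0.1875
  Change       0.1914      0.1914      0.1914    -0.06382
  Equil        0.2139      0.2216      0.7045      0.1237
  solve Keq expr → x = -0.06382; check Q = 3323

x = -0.06382 M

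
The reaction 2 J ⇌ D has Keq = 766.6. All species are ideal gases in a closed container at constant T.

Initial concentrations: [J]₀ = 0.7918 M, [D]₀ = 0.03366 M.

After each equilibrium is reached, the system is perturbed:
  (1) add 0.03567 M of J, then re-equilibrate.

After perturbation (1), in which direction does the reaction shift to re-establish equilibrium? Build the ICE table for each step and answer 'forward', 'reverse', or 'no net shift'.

Q₀ = 0.05369 vs Keq = 766.6 ⇒ Q<K, forward
Step 1:
                   J          D
  Initial     0.7918    0.03366
  Change     -0.7685     0.3842
  Equil      0.02335     0.4179
  solve Keq expr → x = 0.3842; check Q = 766.6
Then add 0.03567 M of J.
Step 2:
                   J          D
  Initial    0.05902     0.4179
  Change    -0.03518    0.01759
  Equil      0.02383     0.4355
  solve Keq expr → x = 0.01759; check Q = 766.6

Direction: forward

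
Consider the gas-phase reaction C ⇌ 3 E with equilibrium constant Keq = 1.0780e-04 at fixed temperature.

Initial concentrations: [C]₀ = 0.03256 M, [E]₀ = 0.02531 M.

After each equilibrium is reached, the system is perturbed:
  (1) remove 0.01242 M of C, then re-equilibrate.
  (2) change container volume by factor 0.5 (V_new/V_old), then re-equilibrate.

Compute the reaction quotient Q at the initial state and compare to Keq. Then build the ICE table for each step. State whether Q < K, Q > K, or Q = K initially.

Q₀ = 4.9796e-04; Q > K (proceeds reverse)

Q₀ = 4.9796e-04 vs Keq = 1.0780e-04 ⇒ Q>K, reverse
Step 1:
                   C          E
  init       0.03256    0.02531
  Δ          0.00321  -0.009629
  eq         0.03577    0.01568
  solve Keq expr → x = -0.00321; check Q = 1.0780e-04
Then remove 0.01242 M of C.
Step 2:
                   C          E
  init       0.02335    0.01568
  Δ       6.5098e-04  -0.001953
  eq           0.024    0.01373
  solve Keq expr → x = -6.5098e-04; check Q = 1.0780e-04
Then change container volume by factor 0.5 (V_new/V_old).
Step 3:
                   C          E
  init         0.048    0.02746
  Δ         0.003259  -0.009777
  eq         0.05126    0.01768
  solve Keq expr → x = -0.003259; check Q = 1.0780e-04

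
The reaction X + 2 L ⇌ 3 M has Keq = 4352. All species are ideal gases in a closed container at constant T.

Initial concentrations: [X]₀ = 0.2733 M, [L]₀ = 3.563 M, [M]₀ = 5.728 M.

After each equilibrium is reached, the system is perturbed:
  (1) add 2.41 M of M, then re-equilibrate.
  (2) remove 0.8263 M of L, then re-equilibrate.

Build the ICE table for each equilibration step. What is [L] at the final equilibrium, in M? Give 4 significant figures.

[L]_eq = 2.253 M

Q₀ = 54.17 vs Keq = 4352 ⇒ Q<K, forward
Step 1:
                   X          L          M
  init        0.2733      3.563      5.728
  Δ          -0.2663    -0.5327      0.799
  eq        0.006958       3.03      6.527
  solve Keq expr → x = 0.2663; check Q = 4352
Then add 2.41 M of M.
Step 2:
                   X          L          M
  init      0.006958       3.03      8.937
  Δ          0.01047    0.02095   -0.03142
  eq         0.01743      3.051      8.906
  solve Keq expr → x = -0.01047; check Q = 4352
Then remove 0.8263 M of L.
Step 3:
                   X          L          M
  init       0.01743      2.225      8.906
  Δ          0.01408    0.02817   -0.04225
  eq         0.03152      2.253      8.863
  solve Keq expr → x = -0.01408; check Q = 4352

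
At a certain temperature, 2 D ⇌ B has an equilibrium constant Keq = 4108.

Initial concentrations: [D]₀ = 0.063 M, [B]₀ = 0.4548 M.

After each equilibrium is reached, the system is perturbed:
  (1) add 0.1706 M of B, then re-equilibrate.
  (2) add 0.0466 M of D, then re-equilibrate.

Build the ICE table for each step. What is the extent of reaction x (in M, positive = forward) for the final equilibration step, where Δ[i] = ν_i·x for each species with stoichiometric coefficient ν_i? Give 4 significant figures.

Q₀ = 114.6 vs Keq = 4108 ⇒ Q<K, forward
Step 1:
                    D           B
  init          0.063      0.4548
  Δ          -0.05218     0.02609
  eq          0.01082      0.4809
  solve Keq expr → x = 0.02609; check Q = 4108
Then add 0.1706 M of B.
Step 2:
                    D           B
  init        0.01082      0.6515
  Δ          0.001765 -8.8261e-04
  eq          0.01258      0.6506
  solve Keq expr → x = -8.8261e-04; check Q = 4108
Then add 0.0466 M of D.
Step 3:
                    D           B
  init        0.05918      0.6506
  Δ          -0.04638     0.02319
  eq          0.01281      0.6738
  solve Keq expr → x = 0.02319; check Q = 4108

x = 0.02319 M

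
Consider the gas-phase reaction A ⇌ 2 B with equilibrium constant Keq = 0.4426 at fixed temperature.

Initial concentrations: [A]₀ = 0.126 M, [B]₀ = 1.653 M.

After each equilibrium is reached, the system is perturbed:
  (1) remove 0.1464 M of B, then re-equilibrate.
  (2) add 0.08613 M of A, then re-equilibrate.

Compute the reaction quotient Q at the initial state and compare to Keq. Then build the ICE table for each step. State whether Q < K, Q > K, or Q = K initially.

Q₀ = 21.69; Q > K (proceeds reverse)

Q₀ = 21.69 vs Keq = 0.4426 ⇒ Q>K, reverse
Step 1:
                  A         B
  init        0.126     1.653
  Δ          0.5525    -1.105
  eq         0.6785     0.548
  solve Keq expr → x = -0.5525; check Q = 0.4426
Then remove 0.1464 M of B.
Step 2:
                  A         B
  init       0.6785    0.4016
  Δ        -0.06066    0.1213
  eq         0.6178    0.5229
  solve Keq expr → x = 0.06066; check Q = 0.4426
Then add 0.08613 M of A.
Step 3:
                  A         B
  init        0.704    0.5229
  Δ         -0.0147    0.0294
  eq         0.6893    0.5523
  solve Keq expr → x = 0.0147; check Q = 0.4426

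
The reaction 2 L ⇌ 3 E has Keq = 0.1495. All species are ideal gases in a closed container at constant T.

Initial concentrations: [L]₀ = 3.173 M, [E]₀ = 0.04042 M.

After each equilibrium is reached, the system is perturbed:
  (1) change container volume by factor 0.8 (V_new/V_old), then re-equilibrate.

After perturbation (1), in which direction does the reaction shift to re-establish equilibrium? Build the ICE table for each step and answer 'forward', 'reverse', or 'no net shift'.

Direction: reverse

Q₀ = 6.5592e-06 vs Keq = 0.1495 ⇒ Q<K, forward
Step 1:
                   L          E
  init         3.173    0.04042
  Δ          -0.6319     0.9479
  eq           2.541     0.9883
  solve Keq expr → x = 0.316; check Q = 0.1495
Then change container volume by factor 0.8 (V_new/V_old).
Step 2:
                   L          E
  init         3.176      1.235
  Δ          0.05089   -0.07634
  eq           3.227      1.159
  solve Keq expr → x = -0.02545; check Q = 0.1495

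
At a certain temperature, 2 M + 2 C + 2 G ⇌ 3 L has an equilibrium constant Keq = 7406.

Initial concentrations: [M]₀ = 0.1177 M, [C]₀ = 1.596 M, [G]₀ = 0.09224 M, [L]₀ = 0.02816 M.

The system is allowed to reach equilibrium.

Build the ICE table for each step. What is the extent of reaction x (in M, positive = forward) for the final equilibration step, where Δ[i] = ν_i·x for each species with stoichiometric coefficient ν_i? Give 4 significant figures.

x = 0.04022 M

Q₀ = 0.07438 vs Keq = 7406 ⇒ Q<K, forward
Step 1:
                   M          C          G          L
  I           0.1177      1.596    0.09224    0.02816
  C         -0.08043   -0.08043   -0.08043     0.1206
  E          0.03727      1.516    0.01181     0.1488
  solve Keq expr → x = 0.04022; check Q = 7406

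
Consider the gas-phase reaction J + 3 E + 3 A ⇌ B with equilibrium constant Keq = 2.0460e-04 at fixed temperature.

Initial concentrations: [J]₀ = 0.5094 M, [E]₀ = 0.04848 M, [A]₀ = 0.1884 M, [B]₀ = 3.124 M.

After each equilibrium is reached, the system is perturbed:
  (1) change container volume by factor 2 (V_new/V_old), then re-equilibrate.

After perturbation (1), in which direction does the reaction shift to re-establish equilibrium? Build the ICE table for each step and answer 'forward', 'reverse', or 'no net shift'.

Q₀ = 8.0486e+06 vs Keq = 2.0460e-04 ⇒ Q>K, reverse
Step 1:
                  J         E         A         B
  Initial    0.5094   0.04848    0.1884     3.124
  Change      1.329     3.986     3.986    -1.329
  Equil       1.838     4.034     4.174     1.795
  solve Keq expr → x = -1.329; check Q = 2.0460e-04
Then change container volume by factor 2 (V_new/V_old).
Step 2:
                  J         E         A         B
  Initial     0.919     2.017     2.087    0.8977
  Change     0.4537     1.361     1.361   -0.4537
  Equil       1.373     3.378     3.448     0.444
  solve Keq expr → x = -0.4537; check Q = 2.0460e-04

Direction: reverse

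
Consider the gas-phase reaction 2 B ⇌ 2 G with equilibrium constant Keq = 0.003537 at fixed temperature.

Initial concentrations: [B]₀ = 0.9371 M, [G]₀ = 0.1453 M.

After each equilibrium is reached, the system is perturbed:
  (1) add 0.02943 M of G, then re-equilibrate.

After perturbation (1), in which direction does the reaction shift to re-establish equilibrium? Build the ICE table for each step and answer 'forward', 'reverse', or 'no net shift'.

Q₀ = 0.02404 vs Keq = 0.003537 ⇒ Q>K, reverse
Step 1:
                    B           G
  Initial      0.9371      0.1453
  Change      0.08454    -0.08454
  Equil         1.022     0.06076
  solve Keq expr → x = -0.04227; check Q = 0.003537
Then add 0.02943 M of G.
Step 2:
                    B           G
  Initial       1.022     0.09019
  Change      0.02778    -0.02778
  Equil         1.049     0.06241
  solve Keq expr → x = -0.01389; check Q = 0.003537

Direction: reverse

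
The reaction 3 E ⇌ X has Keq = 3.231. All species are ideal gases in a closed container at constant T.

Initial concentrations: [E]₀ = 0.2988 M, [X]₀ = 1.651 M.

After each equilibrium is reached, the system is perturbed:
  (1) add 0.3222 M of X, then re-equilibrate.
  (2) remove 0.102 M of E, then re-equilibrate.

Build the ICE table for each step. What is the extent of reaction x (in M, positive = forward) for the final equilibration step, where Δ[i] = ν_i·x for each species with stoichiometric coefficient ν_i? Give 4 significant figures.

Q₀ = 61.89 vs Keq = 3.231 ⇒ Q>K, reverse
Step 1:
                   E          X
  Initial     0.2988      1.651
  Change      0.4743    -0.1581
  Equil       0.7731      1.493
  solve Keq expr → x = -0.1581; check Q = 3.231
Then add 0.3222 M of X.
Step 2:
                   E          X
  Initial     0.7731      1.815
  Change     0.04953   -0.01651
  Equil       0.8226      1.799
  solve Keq expr → x = -0.01651; check Q = 3.231
Then remove 0.102 M of E.
Step 3:
                   E          X
  Initial     0.7206      1.799
  Change     0.09704   -0.03235
  Equil       0.8177      1.766
  solve Keq expr → x = -0.03235; check Q = 3.231

x = -0.03235 M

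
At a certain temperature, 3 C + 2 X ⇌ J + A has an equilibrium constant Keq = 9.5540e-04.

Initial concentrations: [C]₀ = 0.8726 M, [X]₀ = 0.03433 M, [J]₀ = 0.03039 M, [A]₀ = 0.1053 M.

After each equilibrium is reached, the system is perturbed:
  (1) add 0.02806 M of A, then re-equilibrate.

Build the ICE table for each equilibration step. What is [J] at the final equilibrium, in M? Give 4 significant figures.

[J]_eq = 7.4793e-05 M

Q₀ = 4.087 vs Keq = 9.5540e-04 ⇒ Q>K, reverse
Step 1:
                  C         X         J         A
  init       0.8726   0.03433   0.03039    0.1053
  Δ         0.09086   0.06057  -0.03029  -0.03029
  eq         0.9635    0.0949 1.0260e-04   0.07501
  solve Keq expr → x = -0.03029; check Q = 9.5540e-04
Then add 0.02806 M of A.
Step 2:
                  C         X         J         A
  init       0.9635    0.0949 1.0260e-04    0.1031
  Δ       8.3410e-05 5.5606e-05 -2.7803e-05 -2.7803e-05
  eq         0.9635   0.09496 7.4793e-05     0.103
  solve Keq expr → x = -2.7803e-05; check Q = 9.5540e-04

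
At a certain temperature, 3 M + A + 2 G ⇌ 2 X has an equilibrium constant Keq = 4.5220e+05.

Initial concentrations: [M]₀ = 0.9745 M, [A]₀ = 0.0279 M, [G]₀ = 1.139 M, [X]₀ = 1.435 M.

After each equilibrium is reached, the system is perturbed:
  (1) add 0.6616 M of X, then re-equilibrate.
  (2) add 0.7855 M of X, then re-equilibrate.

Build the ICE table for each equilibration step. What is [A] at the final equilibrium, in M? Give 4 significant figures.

[A]_eq = 2.3006e-05 M

Q₀ = 61.48 vs Keq = 4.5220e+05 ⇒ Q<K, forward
Step 1:
                    M           A           G           X
  I            0.9745      0.0279       1.139       1.435
  C          -0.08368    -0.02789    -0.05579     0.05579
  E            0.8908  5.9253e-06       1.083       1.491
  solve Keq expr → x = 0.02789; check Q = 4.5220e+05
Then add 0.6616 M of X.
Step 2:
                    M           A           G           X
  I            0.8908  5.9253e-06       1.083       2.152
  C        1.9275e-05  6.4249e-06  1.2850e-05 -1.2850e-05
  E            0.8908  1.2350e-05       1.083       2.152
  solve Keq expr → x = -6.4249e-06; check Q = 4.5220e+05
Then add 0.7855 M of X.
Step 3:
                    M           A           G           X
  I            0.8908  1.2350e-05       1.083       2.938
  C        3.1966e-05  1.0655e-05  2.1311e-05 -2.1311e-05
  E            0.8909  2.3006e-05       1.083       2.938
  solve Keq expr → x = -1.0655e-05; check Q = 4.5220e+05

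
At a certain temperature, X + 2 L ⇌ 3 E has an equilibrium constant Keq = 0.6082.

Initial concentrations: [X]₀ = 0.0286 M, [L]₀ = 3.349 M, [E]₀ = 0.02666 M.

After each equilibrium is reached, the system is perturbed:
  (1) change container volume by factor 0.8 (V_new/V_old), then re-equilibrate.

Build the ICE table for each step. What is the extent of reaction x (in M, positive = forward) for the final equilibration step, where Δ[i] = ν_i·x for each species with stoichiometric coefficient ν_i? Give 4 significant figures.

Q₀ = 5.9072e-05 vs Keq = 0.6082 ⇒ Q<K, forward
Step 1:
                   X          L          E
  Initial     0.0286      3.349    0.02666
  Change    -0.02839   -0.05678    0.08516
  Equil   2.1212e-04      3.292     0.1118
  solve Keq expr → x = 0.02839; check Q = 0.6082
Then change container volume by factor 0.8 (V_new/V_old).
Step 2:
                   X          L          E
  Initial 2.6515e-04      4.115     0.1398
  Change           0          0          0
  Equil   2.6515e-04      4.115     0.1398
  solve Keq expr → x = 0; check Q = 0.6082

x = 0 M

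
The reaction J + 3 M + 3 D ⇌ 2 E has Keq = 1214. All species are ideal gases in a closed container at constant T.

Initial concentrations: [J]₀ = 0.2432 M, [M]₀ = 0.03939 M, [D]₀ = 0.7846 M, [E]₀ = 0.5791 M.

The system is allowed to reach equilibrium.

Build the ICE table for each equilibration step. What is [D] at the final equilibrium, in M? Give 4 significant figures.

[D]_eq = 0.8566 M

Q₀ = 4.6713e+04 vs Keq = 1214 ⇒ Q>K, reverse
Step 1:
                    J           M           D           E
  Initial      0.2432     0.03939      0.7846      0.5791
  Change      0.02401     0.07203     0.07203    -0.04802
  Equil        0.2672      0.1114      0.8566      0.5311
  solve Keq expr → x = -0.02401; check Q = 1214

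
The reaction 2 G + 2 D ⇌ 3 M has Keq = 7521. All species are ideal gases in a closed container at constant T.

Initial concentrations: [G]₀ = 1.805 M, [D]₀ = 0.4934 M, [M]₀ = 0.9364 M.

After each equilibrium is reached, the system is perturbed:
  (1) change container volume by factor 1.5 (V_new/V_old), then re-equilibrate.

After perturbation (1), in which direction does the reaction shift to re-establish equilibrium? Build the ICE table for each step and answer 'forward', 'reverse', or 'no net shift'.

Q₀ = 1.035 vs Keq = 7521 ⇒ Q<K, forward
Step 1:
                  G         D         M
  init        1.805    0.4934    0.9364
  Δ          -0.475    -0.475    0.7126
  eq           1.33   0.01836     1.649
  solve Keq expr → x = 0.2375; check Q = 7521
Then change container volume by factor 1.5 (V_new/V_old).
Step 2:
                  G         D         M
  init       0.8866   0.01224     1.099
  Δ        0.002626  0.002626 -0.003939
  eq         0.8893   0.01487     1.095
  solve Keq expr → x = -0.001313; check Q = 7521

Direction: reverse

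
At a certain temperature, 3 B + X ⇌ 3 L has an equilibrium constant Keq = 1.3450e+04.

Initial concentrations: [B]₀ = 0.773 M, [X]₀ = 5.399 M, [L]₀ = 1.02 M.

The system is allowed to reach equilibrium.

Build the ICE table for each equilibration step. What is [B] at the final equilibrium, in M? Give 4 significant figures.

[B]_eq = 0.04261 M

Q₀ = 0.4255 vs Keq = 1.3450e+04 ⇒ Q<K, forward
Step 1:
                   B          X          L
  I            0.773      5.399       1.02
  C          -0.7304    -0.2435     0.7304
  E          0.04261      5.156       1.75
  solve Keq expr → x = 0.2435; check Q = 1.3450e+04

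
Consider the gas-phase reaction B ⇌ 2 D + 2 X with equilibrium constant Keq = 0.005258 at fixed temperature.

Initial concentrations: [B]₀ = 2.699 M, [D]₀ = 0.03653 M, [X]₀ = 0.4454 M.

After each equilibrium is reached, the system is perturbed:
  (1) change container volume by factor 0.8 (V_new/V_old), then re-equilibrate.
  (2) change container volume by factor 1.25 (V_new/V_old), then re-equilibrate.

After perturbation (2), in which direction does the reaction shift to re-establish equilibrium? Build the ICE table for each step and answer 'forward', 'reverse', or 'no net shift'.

Direction: forward

Q₀ = 9.8084e-05 vs Keq = 0.005258 ⇒ Q<K, forward
Step 1:
                    B           D           X
  init          2.699     0.03653      0.4454
  Δ          -0.07899       0.158       0.158
  eq             2.62      0.1945      0.6034
  solve Keq expr → x = 0.07899; check Q = 0.005258
Then change container volume by factor 0.8 (V_new/V_old).
Step 2:
                    B           D           X
  init          3.275      0.2431      0.7542
  Δ           0.02738    -0.05476    -0.05476
  eq            3.302      0.1884      0.6995
  solve Keq expr → x = -0.02738; check Q = 0.005258
Then change container volume by factor 1.25 (V_new/V_old).
Step 3:
                    B           D           X
  init          2.642      0.1507      0.5596
  Δ           -0.0219     0.04381     0.04381
  eq             2.62      0.1945      0.6034
  solve Keq expr → x = 0.0219; check Q = 0.005258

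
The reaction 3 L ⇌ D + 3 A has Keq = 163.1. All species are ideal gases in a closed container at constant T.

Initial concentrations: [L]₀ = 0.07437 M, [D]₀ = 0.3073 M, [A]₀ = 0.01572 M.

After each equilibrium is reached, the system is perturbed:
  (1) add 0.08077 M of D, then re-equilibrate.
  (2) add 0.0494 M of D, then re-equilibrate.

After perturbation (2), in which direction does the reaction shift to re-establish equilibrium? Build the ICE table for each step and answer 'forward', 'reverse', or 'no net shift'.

Q₀ = 0.002902 vs Keq = 163.1 ⇒ Q<K, forward
Step 1:
                   L          D          A
  Initial    0.07437     0.3073    0.01572
  Change    -0.06427    0.02142    0.06427
  Equil       0.0101     0.3287    0.07999
  solve Keq expr → x = 0.02142; check Q = 163.1
Then add 0.08077 M of D.
Step 2:
                   L          D          A
  Initial     0.0101     0.4095    0.07999
  Change  6.7411e-04 -2.2470e-04 -6.7411e-04
  Equil      0.01078     0.4093    0.07931
  solve Keq expr → x = -2.2470e-04; check Q = 163.1
Then add 0.0494 M of D.
Step 3:
                   L          D          A
  Initial    0.01078     0.4587    0.07931
  Change  3.6479e-04 -1.2160e-04 -3.6479e-04
  Equil      0.01114     0.4585    0.07895
  solve Keq expr → x = -1.2160e-04; check Q = 163.1

Direction: reverse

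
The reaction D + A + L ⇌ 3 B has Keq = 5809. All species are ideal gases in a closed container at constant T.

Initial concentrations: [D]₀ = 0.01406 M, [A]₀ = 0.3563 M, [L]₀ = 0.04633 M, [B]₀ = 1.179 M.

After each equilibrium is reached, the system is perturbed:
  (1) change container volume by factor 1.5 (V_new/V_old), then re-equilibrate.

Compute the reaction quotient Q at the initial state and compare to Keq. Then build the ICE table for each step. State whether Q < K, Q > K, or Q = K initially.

Q₀ = 7061; Q > K (proceeds reverse)

Q₀ = 7061 vs Keq = 5809 ⇒ Q>K, reverse
Step 1:
                   D          A          L          B
  Initial    0.01406     0.3563    0.04633      1.179
  Change     0.00199    0.00199    0.00199  -0.005969
  Equil      0.01605     0.3583    0.04832      1.173
  solve Keq expr → x = -0.00199; check Q = 5809
Then change container volume by factor 1.5 (V_new/V_old).
Step 2:
                   D          A          L          B
  Initial     0.0107     0.2389    0.03221      0.782
  Change           0          0          0          0
  Equil       0.0107     0.2389    0.03221      0.782
  solve Keq expr → x = 0; check Q = 5809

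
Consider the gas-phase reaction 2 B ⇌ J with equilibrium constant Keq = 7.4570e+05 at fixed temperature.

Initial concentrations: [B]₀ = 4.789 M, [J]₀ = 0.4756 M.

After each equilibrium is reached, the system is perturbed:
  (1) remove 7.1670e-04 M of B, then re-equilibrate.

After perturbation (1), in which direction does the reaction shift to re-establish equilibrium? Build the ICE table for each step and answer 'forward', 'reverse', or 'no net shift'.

Direction: reverse

Q₀ = 0.02074 vs Keq = 7.4570e+05 ⇒ Q<K, forward
Step 1:
                  B         J
  Initial     4.789    0.4756
  Change     -4.787     2.394
  Equil    0.001962     2.869
  solve Keq expr → x = 2.394; check Q = 7.4570e+05
Then remove 7.1670e-04 M of B.
Step 2:
                  B         J
  Initial  0.001245     2.869
  Change  7.1658e-04 -3.5829e-04
  Equil    0.001961     2.869
  solve Keq expr → x = -3.5829e-04; check Q = 7.4570e+05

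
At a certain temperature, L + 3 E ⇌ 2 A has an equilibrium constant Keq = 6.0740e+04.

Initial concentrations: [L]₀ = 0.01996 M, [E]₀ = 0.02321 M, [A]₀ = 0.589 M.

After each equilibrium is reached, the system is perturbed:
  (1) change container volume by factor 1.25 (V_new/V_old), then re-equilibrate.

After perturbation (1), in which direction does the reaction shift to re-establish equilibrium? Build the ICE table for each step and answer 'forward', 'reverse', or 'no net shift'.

Q₀ = 1.3901e+06 vs Keq = 6.0740e+04 ⇒ Q>K, reverse
Step 1:
                    L           E           A
  I           0.01996     0.02321       0.589
  C           0.01081     0.03243    -0.02162
  E           0.03077     0.05564      0.5674
  solve Keq expr → x = -0.01081; check Q = 6.0740e+04
Then change container volume by factor 1.25 (V_new/V_old).
Step 2:
                    L           E           A
  I           0.02462     0.04451      0.4539
  C          0.001872    0.005615   -0.003744
  E           0.02649     0.05013      0.4502
  solve Keq expr → x = -0.001872; check Q = 6.0740e+04

Direction: reverse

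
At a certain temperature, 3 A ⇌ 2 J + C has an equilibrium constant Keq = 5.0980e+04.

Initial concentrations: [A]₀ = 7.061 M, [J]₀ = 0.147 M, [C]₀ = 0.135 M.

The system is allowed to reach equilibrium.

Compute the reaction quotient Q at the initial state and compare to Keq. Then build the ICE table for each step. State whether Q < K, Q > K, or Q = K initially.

Q₀ = 8.2865e-06 vs Keq = 5.0980e+04 ⇒ Q<K, forward
Step 1:
                  A         J         C
  init        7.061     0.147     0.135
  Δ          -6.958     4.638     2.319
  eq         0.1033     4.785     2.454
  solve Keq expr → x = 2.319; check Q = 5.0980e+04

Q₀ = 8.2865e-06; Q < K (proceeds forward)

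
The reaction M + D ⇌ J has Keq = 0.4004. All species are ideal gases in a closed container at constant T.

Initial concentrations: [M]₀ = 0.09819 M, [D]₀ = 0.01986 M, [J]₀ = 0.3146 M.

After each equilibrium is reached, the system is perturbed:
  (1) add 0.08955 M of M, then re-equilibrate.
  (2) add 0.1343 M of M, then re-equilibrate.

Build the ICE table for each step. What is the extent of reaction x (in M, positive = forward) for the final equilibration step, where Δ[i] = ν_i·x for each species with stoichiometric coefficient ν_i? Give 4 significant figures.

Q₀ = 161.3 vs Keq = 0.4004 ⇒ Q>K, reverse
Step 1:
                  M         D         J
  Initial   0.09819   0.01986    0.3146
  Change     0.2715    0.2715   -0.2715
  Equil      0.3697    0.2913   0.04312
  solve Keq expr → x = -0.2715; check Q = 0.4004
Then add 0.08955 M of M.
Step 2:
                  M         D         J
  Initial    0.4592    0.2913   0.04312
  Change  -0.008052 -0.008052  0.008052
  Equil      0.4512    0.2833   0.05117
  solve Keq expr → x = 0.008052; check Q = 0.4004
Then add 0.1343 M of M.
Step 3:
                  M         D         J
  Initial    0.5855    0.2833   0.05117
  Change   -0.01134  -0.01134   0.01134
  Equil      0.5741    0.2719   0.06251
  solve Keq expr → x = 0.01134; check Q = 0.4004

x = 0.01134 M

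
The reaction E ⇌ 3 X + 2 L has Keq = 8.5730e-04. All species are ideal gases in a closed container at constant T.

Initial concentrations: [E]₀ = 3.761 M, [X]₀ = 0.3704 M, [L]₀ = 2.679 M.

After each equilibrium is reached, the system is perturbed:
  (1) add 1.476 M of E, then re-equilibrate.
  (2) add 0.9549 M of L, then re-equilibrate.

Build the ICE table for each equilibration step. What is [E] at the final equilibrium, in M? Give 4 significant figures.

[E]_eq = 5.336 M

Q₀ = 0.09697 vs Keq = 8.5730e-04 ⇒ Q>K, reverse
Step 1:
                  E         X         L
  I           3.761    0.3704     2.679
  C         0.09641   -0.2892   -0.1928
  E           3.857   0.08118     2.486
  solve Keq expr → x = -0.09641; check Q = 8.5730e-04
Then add 1.476 M of E.
Step 2:
                  E         X         L
  I           5.333   0.08118     2.486
  C       -0.003031  0.009094  0.006063
  E            5.33   0.09028     2.492
  solve Keq expr → x = 0.003031; check Q = 8.5730e-04
Then add 0.9549 M of L.
Step 3:
                  E         X         L
  I            5.33   0.09028     3.447
  C        0.005788  -0.01737  -0.01158
  E           5.336   0.07291     3.436
  solve Keq expr → x = -0.005788; check Q = 8.5730e-04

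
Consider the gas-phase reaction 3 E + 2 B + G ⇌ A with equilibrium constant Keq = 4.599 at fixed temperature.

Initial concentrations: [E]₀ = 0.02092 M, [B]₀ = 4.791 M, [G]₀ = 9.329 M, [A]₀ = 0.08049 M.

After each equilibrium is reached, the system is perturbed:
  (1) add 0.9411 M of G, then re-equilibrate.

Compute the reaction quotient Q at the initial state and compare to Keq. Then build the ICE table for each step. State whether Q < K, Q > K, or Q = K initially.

Q₀ = 41.06 vs Keq = 4.599 ⇒ Q>K, reverse
Step 1:
                   E          B          G          A
  I          0.02092      4.791      9.329    0.08049
  C          0.02108    0.01406   0.007028  -0.007028
  E            0.042      4.805      9.336    0.07346
  solve Keq expr → x = -0.007028; check Q = 4.599
Then add 0.9411 M of G.
Step 2:
                   E          B          G          A
  I            0.042      4.805      10.28    0.07346
  C        -0.001242 -8.2791e-04 -4.1396e-04 4.1396e-04
  E          0.04076      4.804      10.28    0.07388
  solve Keq expr → x = 4.1396e-04; check Q = 4.599

Q₀ = 41.06; Q > K (proceeds reverse)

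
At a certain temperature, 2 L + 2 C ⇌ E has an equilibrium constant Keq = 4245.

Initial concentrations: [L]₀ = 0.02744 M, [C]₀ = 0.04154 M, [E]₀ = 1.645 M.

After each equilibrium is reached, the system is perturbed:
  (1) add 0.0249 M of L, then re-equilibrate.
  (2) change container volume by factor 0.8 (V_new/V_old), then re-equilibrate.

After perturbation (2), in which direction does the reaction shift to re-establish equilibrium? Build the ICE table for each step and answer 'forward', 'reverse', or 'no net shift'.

Direction: forward

Q₀ = 1.2661e+06 vs Keq = 4245 ⇒ Q>K, reverse
Step 1:
                   L          C          E
  Initial    0.02744    0.04154      1.645
  Change      0.1049     0.1049   -0.05243
  Equil       0.1323     0.1464      1.593
  solve Keq expr → x = -0.05243; check Q = 4245
Then add 0.0249 M of L.
Step 2:
                   L          C          E
  Initial     0.1572     0.1464      1.593
  Change    -0.01239   -0.01239   0.006194
  Equil       0.1448      0.134      1.599
  solve Keq expr → x = 0.006194; check Q = 4245
Then change container volume by factor 0.8 (V_new/V_old).
Step 3:
                   L          C          E
  Initial      0.181     0.1675      1.998
  Change    -0.02657   -0.02657    0.01328
  Equil       0.1544     0.1409      2.012
  solve Keq expr → x = 0.01328; check Q = 4245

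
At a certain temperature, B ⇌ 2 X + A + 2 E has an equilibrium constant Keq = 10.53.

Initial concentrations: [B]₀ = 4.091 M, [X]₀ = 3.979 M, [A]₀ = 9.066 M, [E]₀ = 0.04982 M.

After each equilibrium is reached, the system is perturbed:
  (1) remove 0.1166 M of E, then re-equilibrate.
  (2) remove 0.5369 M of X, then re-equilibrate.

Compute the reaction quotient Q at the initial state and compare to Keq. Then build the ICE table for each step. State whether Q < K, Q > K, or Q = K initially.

Q₀ = 0.08708 vs Keq = 10.53 ⇒ Q<K, forward
Step 1:
                   B          X          A          E
  I            4.091      3.979      9.066    0.04982
  C          -0.2132     0.4264     0.2132     0.4264
  E            3.878      4.405      9.279     0.4762
  solve Keq expr → x = 0.2132; check Q = 10.53
Then remove 0.1166 M of E.
Step 2:
                   B          X          A          E
  I            3.878      4.405      9.279     0.3596
  C         -0.05078     0.1016    0.05078     0.1016
  E            3.827      4.507       9.33     0.4611
  solve Keq expr → x = 0.05078; check Q = 10.53
Then remove 0.5369 M of X.
Step 3:
                   B          X          A          E
  I            3.827       3.97       9.33     0.4611
  C         -0.02648    0.05295    0.02648    0.05295
  E            3.801      4.023      9.356     0.5141
  solve Keq expr → x = 0.02648; check Q = 10.53

Q₀ = 0.08708; Q < K (proceeds forward)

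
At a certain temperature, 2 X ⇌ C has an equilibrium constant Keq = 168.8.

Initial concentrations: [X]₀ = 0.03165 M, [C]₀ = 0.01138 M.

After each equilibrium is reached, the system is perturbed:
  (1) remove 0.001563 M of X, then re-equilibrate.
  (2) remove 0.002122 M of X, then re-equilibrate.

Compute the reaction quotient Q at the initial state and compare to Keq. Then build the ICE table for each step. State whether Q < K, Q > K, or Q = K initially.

Q₀ = 11.36; Q < K (proceeds forward)

Q₀ = 11.36 vs Keq = 168.8 ⇒ Q<K, forward
Step 1:
                   X          C
  Initial    0.03165    0.01138
  Change    -0.02035    0.01017
  Equil       0.0113    0.02155
  solve Keq expr → x = 0.01017; check Q = 168.8
Then remove 0.001563 M of X.
Step 2:
                   X          C
  Initial   0.009737    0.02155
  Change    0.001381 -6.9029e-04
  Equil      0.01112    0.02086
  solve Keq expr → x = -6.9029e-04; check Q = 168.8
Then remove 0.002122 M of X.
Step 3:
                   X          C
  Initial   0.008996    0.02086
  Change     0.00187 -9.3502e-04
  Equil      0.01087    0.01993
  solve Keq expr → x = -9.3502e-04; check Q = 168.8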